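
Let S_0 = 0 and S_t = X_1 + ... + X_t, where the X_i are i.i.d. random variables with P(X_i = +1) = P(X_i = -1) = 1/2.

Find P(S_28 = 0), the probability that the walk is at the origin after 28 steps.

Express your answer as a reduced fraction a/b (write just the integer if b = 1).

To return to 0 after 28 steps: need exactly 14 steps of +1 and 14 of -1.
Favorable paths: C(28,14) = 40116600
Total paths: 2^28 = 268435456
P = 40116600/268435456 = 5014575/33554432

Answer: 5014575/33554432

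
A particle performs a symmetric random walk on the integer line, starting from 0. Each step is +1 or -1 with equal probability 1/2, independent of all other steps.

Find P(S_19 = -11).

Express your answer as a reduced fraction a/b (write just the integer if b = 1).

To reach position -11 after 19 steps: need 4 steps of +1 and 15 of -1.
Favorable paths: C(19,4) = 3876
Total paths: 2^19 = 524288
P = 3876/524288 = 969/131072

Answer: 969/131072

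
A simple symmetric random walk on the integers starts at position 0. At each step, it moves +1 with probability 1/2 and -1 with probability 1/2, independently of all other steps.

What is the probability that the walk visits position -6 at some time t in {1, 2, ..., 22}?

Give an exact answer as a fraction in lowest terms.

Answer: 440485/2097152

Derivation:
Count via complement. Let g(t,s) = #length-t paths at position s with S_1..S_t all ≠ -6.
g(t,s) = g(t-1,s-1) + g(t-1,s+1) for s ≠ -6; g(t,-6) = 0.
t=0: g(0,0)=1
t=1: g(1,-1)=1 g(1,1)=1
t=2: g(2,-2)=1 g(2,0)=2 g(2,2)=1
t=3: g(3,-3)=1 g(3,-1)=3 g(3,1)=3 g(3,3)=1
t=4: g(4,-4)=1 g(4,-2)=4 g(4,0)=6 g(4,2)=4 g(4,4)=1
t=5: g(5,-5)=1 g(5,-3)=5 g(5,-1)=10 g(5,1)=10 g(5,3)=5 g(5,5)=1
t=6: g(6,-4)=6 g(6,-2)=15 g(6,0)=20 g(6,2)=15 g(6,4)=6 g(6,6)=1
t=7: g(7,-5)=6 g(7,-3)=21 g(7,-1)=35 g(7,1)=35 g(7,3)=21 g(7,5)=7 g(7,7)=1
t=8: g(8,-4)=27 g(8,-2)=56 g(8,0)=70 g(8,2)=56 g(8,4)=28 g(8,6)=8 g(8,8)=1
t=9: g(9,-5)=27 g(9,-3)=83 g(9,-1)=126 g(9,1)=126 g(9,3)=84 g(9,5)=36 g(9,7)=9 g(9,9)=1
t=10: g(10,-4)=110 g(10,-2)=209 g(10,0)=252 g(10,2)=210 g(10,4)=120 g(10,6)=45 g(10,8)=10 g(10,10)=1
t=11: g(11,-5)=110 g(11,-3)=319 g(11,-1)=461 g(11,1)=462 g(11,3)=330 g(11,5)=165 g(11,7)=55 g(11,9)=11 g(11,11)=1
t=12: g(12,-4)=429 g(12,-2)=780 g(12,0)=923 g(12,2)=792 g(12,4)=495 g(12,6)=220 g(12,8)=66 g(12,10)=12 g(12,12)=1
t=13: g(13,-5)=429 g(13,-3)=1209 g(13,-1)=1703 g(13,1)=1715 g(13,3)=1287 g(13,5)=715 g(13,7)=286 g(13,9)=78 g(13,11)=13 g(13,13)=1
t=14: g(14,-4)=1638 g(14,-2)=2912 g(14,0)=3418 g(14,2)=3002 g(14,4)=2002 g(14,6)=1001 g(14,8)=364 g(14,10)=91 g(14,12)=14 g(14,14)=1
t=15: g(15,-5)=1638 g(15,-3)=4550 g(15,-1)=6330 g(15,1)=6420 g(15,3)=5004 g(15,5)=3003 g(15,7)=1365 g(15,9)=455 g(15,11)=105 g(15,13)=15 g(15,15)=1
t=16: g(16,-4)=6188 g(16,-2)=10880 g(16,0)=12750 g(16,2)=11424 g(16,4)=8007 g(16,6)=4368 g(16,8)=1820 g(16,10)=560 g(16,12)=120 g(16,14)=16 g(16,16)=1
t=17: g(17,-5)=6188 g(17,-3)=17068 g(17,-1)=23630 g(17,1)=24174 g(17,3)=19431 g(17,5)=12375 g(17,7)=6188 g(17,9)=2380 g(17,11)=680 g(17,13)=136 g(17,15)=17 g(17,17)=1
t=18: g(18,-4)=23256 g(18,-2)=40698 g(18,0)=47804 g(18,2)=43605 g(18,4)=31806 g(18,6)=18563 g(18,8)=8568 g(18,10)=3060 g(18,12)=816 g(18,14)=153 g(18,16)=18 g(18,18)=1
t=19: g(19,-5)=23256 g(19,-3)=63954 g(19,-1)=88502 g(19,1)=91409 g(19,3)=75411 g(19,5)=50369 g(19,7)=27131 g(19,9)=11628 g(19,11)=3876 g(19,13)=969 g(19,15)=171 g(19,17)=19 g(19,19)=1
t=20: g(20,-4)=87210 g(20,-2)=152456 g(20,0)=179911 g(20,2)=166820 g(20,4)=125780 g(20,6)=77500 g(20,8)=38759 g(20,10)=15504 g(20,12)=4845 g(20,14)=1140 g(20,16)=190 g(20,18)=20 g(20,20)=1
t=21: g(21,-5)=87210 g(21,-3)=239666 g(21,-1)=332367 g(21,1)=346731 g(21,3)=292600 g(21,5)=203280 g(21,7)=116259 g(21,9)=54263 g(21,11)=20349 g(21,13)=5985 g(21,15)=1330 g(21,17)=210 g(21,19)=21 g(21,21)=1
t=22: g(22,-4)=326876 g(22,-2)=572033 g(22,0)=679098 g(22,2)=639331 g(22,4)=495880 g(22,6)=319539 g(22,8)=170522 g(22,10)=74612 g(22,12)=26334 g(22,14)=7315 g(22,16)=1540 g(22,18)=231 g(22,20)=22 g(22,22)=1
Paths never hitting -6: Σ_s g(22,s) = 3313334
Paths hitting -6: 2^22 - 3313334 = 880970
P = 880970/4194304 = 440485/2097152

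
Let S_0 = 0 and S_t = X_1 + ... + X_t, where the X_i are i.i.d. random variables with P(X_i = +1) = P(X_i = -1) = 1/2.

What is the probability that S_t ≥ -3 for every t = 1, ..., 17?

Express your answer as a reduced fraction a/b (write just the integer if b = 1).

Answer: 21879/32768

Derivation:
Let f(t,s) = #length-t paths at position s with S_1..S_t all ≥ -3.
f(t,s) = f(t-1,s-1) + f(t-1,s+1) for s ≥ -3; f(t,s) = 0 for s < -3.
t=0: f(0,0)=1
t=1: f(1,-1)=1 f(1,1)=1
t=2: f(2,-2)=1 f(2,0)=2 f(2,2)=1
t=3: f(3,-3)=1 f(3,-1)=3 f(3,1)=3 f(3,3)=1
t=4: f(4,-2)=4 f(4,0)=6 f(4,2)=4 f(4,4)=1
t=5: f(5,-3)=4 f(5,-1)=10 f(5,1)=10 f(5,3)=5 f(5,5)=1
t=6: f(6,-2)=14 f(6,0)=20 f(6,2)=15 f(6,4)=6 f(6,6)=1
t=7: f(7,-3)=14 f(7,-1)=34 f(7,1)=35 f(7,3)=21 f(7,5)=7 f(7,7)=1
t=8: f(8,-2)=48 f(8,0)=69 f(8,2)=56 f(8,4)=28 f(8,6)=8 f(8,8)=1
t=9: f(9,-3)=48 f(9,-1)=117 f(9,1)=125 f(9,3)=84 f(9,5)=36 f(9,7)=9 f(9,9)=1
t=10: f(10,-2)=165 f(10,0)=242 f(10,2)=209 f(10,4)=120 f(10,6)=45 f(10,8)=10 f(10,10)=1
t=11: f(11,-3)=165 f(11,-1)=407 f(11,1)=451 f(11,3)=329 f(11,5)=165 f(11,7)=55 f(11,9)=11 f(11,11)=1
t=12: f(12,-2)=572 f(12,0)=858 f(12,2)=780 f(12,4)=494 f(12,6)=220 f(12,8)=66 f(12,10)=12 f(12,12)=1
t=13: f(13,-3)=572 f(13,-1)=1430 f(13,1)=1638 f(13,3)=1274 f(13,5)=714 f(13,7)=286 f(13,9)=78 f(13,11)=13 f(13,13)=1
t=14: f(14,-2)=2002 f(14,0)=3068 f(14,2)=2912 f(14,4)=1988 f(14,6)=1000 f(14,8)=364 f(14,10)=91 f(14,12)=14 f(14,14)=1
t=15: f(15,-3)=2002 f(15,-1)=5070 f(15,1)=5980 f(15,3)=4900 f(15,5)=2988 f(15,7)=1364 f(15,9)=455 f(15,11)=105 f(15,13)=15 f(15,15)=1
t=16: f(16,-2)=7072 f(16,0)=11050 f(16,2)=10880 f(16,4)=7888 f(16,6)=4352 f(16,8)=1819 f(16,10)=560 f(16,12)=120 f(16,14)=16 f(16,16)=1
t=17: f(17,-3)=7072 f(17,-1)=18122 f(17,1)=21930 f(17,3)=18768 f(17,5)=12240 f(17,7)=6171 f(17,9)=2379 f(17,11)=680 f(17,13)=136 f(17,15)=17 f(17,17)=1
Σ_s f(17,s) = 87516
P = 87516/131072 = 21879/32768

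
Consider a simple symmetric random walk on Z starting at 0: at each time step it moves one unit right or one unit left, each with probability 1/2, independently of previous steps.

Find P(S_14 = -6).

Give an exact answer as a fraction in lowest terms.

Answer: 1001/16384

Derivation:
To reach position -6 after 14 steps: need 4 steps of +1 and 10 of -1.
Favorable paths: C(14,4) = 1001
Total paths: 2^14 = 16384
P = 1001/16384 = 1001/16384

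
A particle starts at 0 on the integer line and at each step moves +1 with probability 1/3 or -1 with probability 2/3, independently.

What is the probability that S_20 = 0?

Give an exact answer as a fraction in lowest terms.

Answer: 189190144/3486784401

Derivation:
To be at 0 after 20 steps: need exactly 10 steps of +1 and 10 of -1.
Number of such sequences: C(20,10) = 184756
Each has probability (1/3)^10 · (2/3)^10 = 1024/3486784401
P = 184756 · 1024/3486784401 = 189190144/3486784401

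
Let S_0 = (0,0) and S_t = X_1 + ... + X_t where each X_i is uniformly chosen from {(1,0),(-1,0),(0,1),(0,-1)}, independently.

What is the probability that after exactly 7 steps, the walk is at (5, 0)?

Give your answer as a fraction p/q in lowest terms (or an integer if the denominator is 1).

Answer: 49/16384

Derivation:
Let h be the number of horizontal steps (so 7-h are vertical). To end at (5,0) need (h+5)/2 right-steps and ((7-h)+0)/2 up-steps.
Sum over h with 5 ≤ h ≤ 7, h ≡ 1 (mod 2), 7-h ≡ 0 (mod 2):
h=5: C(7,5)·C(5,5)·C(2,1) = 21·1·2 = 42
h=7: C(7,7)·C(7,6)·C(0,0) = 1·7·1 = 7
Total favorable: 49
Total paths: 4^7 = 16384
P = 49/16384 = 49/16384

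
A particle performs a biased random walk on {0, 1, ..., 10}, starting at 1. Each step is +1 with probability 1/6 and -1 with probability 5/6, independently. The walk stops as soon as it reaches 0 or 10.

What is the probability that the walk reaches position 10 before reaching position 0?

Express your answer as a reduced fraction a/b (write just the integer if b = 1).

Biased walk: p = 1/6, q = 5/6, r = q/p = 5
Gambler's ruin: P(hit 10 before 0 | start at 1) = (1 - r^a)/(1 - r^N)
r^1 = 5; r^10 = 9765625
P = (1 - 5) / (1 - 9765625) = -4 / -9765624 = 1/2441406

Answer: 1/2441406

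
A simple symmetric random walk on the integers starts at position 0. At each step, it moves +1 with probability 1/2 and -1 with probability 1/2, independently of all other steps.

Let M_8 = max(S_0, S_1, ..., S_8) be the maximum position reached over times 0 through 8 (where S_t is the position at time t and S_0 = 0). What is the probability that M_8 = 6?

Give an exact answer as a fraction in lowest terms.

Let M_8 = max(S_0,...,S_8). Use the reflection principle: for j ≥ 1, #{paths with M_8 ≥ j} = #{S_8 ≥ j} + #{S_8 ≥ j+1}.
By reflection, #{M_8 ≥ 6} = #{S_8 ≥ 6} + #{S_8 ≥ 7} = 9 + 1 = 10.
#{M_8 ≥ 7} = #{S_8 ≥ 7} + #{S_8 ≥ 8} = 1 + 1 = 2.
#{M_8 = 6} = 10 - 2 = 8.
P(M_8 = 6) = 8/256 = 1/32

Answer: 1/32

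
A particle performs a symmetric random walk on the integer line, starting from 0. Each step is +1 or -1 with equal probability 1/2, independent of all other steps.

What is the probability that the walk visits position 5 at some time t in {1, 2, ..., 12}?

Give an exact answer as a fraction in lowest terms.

Answer: 299/2048

Derivation:
Count via complement. Let g(t,s) = #length-t paths at position s with S_1..S_t all ≠ 5.
g(t,s) = g(t-1,s-1) + g(t-1,s+1) for s ≠ 5; g(t,5) = 0.
t=0: g(0,0)=1
t=1: g(1,-1)=1 g(1,1)=1
t=2: g(2,-2)=1 g(2,0)=2 g(2,2)=1
t=3: g(3,-3)=1 g(3,-1)=3 g(3,1)=3 g(3,3)=1
t=4: g(4,-4)=1 g(4,-2)=4 g(4,0)=6 g(4,2)=4 g(4,4)=1
t=5: g(5,-5)=1 g(5,-3)=5 g(5,-1)=10 g(5,1)=10 g(5,3)=5
t=6: g(6,-6)=1 g(6,-4)=6 g(6,-2)=15 g(6,0)=20 g(6,2)=15 g(6,4)=5
t=7: g(7,-7)=1 g(7,-5)=7 g(7,-3)=21 g(7,-1)=35 g(7,1)=35 g(7,3)=20
t=8: g(8,-8)=1 g(8,-6)=8 g(8,-4)=28 g(8,-2)=56 g(8,0)=70 g(8,2)=55 g(8,4)=20
t=9: g(9,-9)=1 g(9,-7)=9 g(9,-5)=36 g(9,-3)=84 g(9,-1)=126 g(9,1)=125 g(9,3)=75
t=10: g(10,-10)=1 g(10,-8)=10 g(10,-6)=45 g(10,-4)=120 g(10,-2)=210 g(10,0)=251 g(10,2)=200 g(10,4)=75
t=11: g(11,-11)=1 g(11,-9)=11 g(11,-7)=55 g(11,-5)=165 g(11,-3)=330 g(11,-1)=461 g(11,1)=451 g(11,3)=275
t=12: g(12,-12)=1 g(12,-10)=12 g(12,-8)=66 g(12,-6)=220 g(12,-4)=495 g(12,-2)=791 g(12,0)=912 g(12,2)=726 g(12,4)=275
Paths never hitting 5: Σ_s g(12,s) = 3498
Paths hitting 5: 2^12 - 3498 = 598
P = 598/4096 = 299/2048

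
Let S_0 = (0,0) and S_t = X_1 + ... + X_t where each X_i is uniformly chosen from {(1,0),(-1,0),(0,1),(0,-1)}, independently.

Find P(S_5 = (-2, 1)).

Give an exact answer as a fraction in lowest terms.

Let h be the number of horizontal steps (so 5-h are vertical). To end at (-2,1) need (h-2)/2 right-steps and ((5-h)+1)/2 up-steps.
Sum over h with 2 ≤ h ≤ 4, h ≡ 0 (mod 2), 5-h ≡ 1 (mod 2):
h=2: C(5,2)·C(2,0)·C(3,2) = 10·1·3 = 30
h=4: C(5,4)·C(4,1)·C(1,1) = 5·4·1 = 20
Total favorable: 50
Total paths: 4^5 = 1024
P = 50/1024 = 25/512

Answer: 25/512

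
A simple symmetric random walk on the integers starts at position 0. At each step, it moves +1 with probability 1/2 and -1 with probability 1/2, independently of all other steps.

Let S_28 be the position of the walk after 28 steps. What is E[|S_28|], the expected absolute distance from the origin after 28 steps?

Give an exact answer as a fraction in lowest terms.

S_28 takes values m ≡ 0 (mod 2) with |m| ≤ 28; P(S_28=m) = C(28,(28+m)/2)/2^28.
Total paths: 2^28 = 268435456
Distribution: P(S=-28)=1/268435456, P(S=-26)=28/268435456, P(S=-24)=378/268435456, P(S=-22)=3276/268435456, P(S=-20)=20475/268435456, P(S=-18)=98280/268435456, P(S=-16)=376740/268435456, P(S=-14)=1184040/268435456, P(S=-12)=3108105/268435456, P(S=-10)=6906900/268435456, P(S=-8)=13123110/268435456, P(S=-6)=21474180/268435456, P(S=-4)=30421755/268435456, P(S=-2)=37442160/268435456, P(S=0)=40116600/268435456, P(S=2)=37442160/268435456, P(S=4)=30421755/268435456, P(S=6)=21474180/268435456, P(S=8)=13123110/268435456, P(S=10)=6906900/268435456, P(S=12)=3108105/268435456, P(S=14)=1184040/268435456, P(S=16)=376740/268435456, P(S=18)=98280/268435456, P(S=20)=20475/268435456, P(S=22)=3276/268435456, P(S=24)=378/268435456, P(S=26)=28/268435456, P(S=28)=1/268435456
E[|S_28|] = Σ_m |m|·P(S_28=m) = 1123264800/268435456 = 35102025/8388608

Answer: 35102025/8388608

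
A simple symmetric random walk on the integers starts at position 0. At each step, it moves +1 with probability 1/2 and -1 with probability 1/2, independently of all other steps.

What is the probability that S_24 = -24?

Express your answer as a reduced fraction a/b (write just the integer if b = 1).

Answer: 1/16777216

Derivation:
To reach position -24 after 24 steps: need 0 steps of +1 and 24 of -1.
Favorable paths: C(24,0) = 1
Total paths: 2^24 = 16777216
P = 1/16777216 = 1/16777216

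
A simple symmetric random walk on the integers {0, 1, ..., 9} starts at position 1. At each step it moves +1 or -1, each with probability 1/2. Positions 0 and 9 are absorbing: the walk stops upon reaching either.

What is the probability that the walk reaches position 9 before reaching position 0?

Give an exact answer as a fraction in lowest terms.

Symmetric walk (p = 1/2): the harmonic-function argument gives P(hit 9 before 0 | start at 1) = a/N.
P = 1/9 = 1/9

Answer: 1/9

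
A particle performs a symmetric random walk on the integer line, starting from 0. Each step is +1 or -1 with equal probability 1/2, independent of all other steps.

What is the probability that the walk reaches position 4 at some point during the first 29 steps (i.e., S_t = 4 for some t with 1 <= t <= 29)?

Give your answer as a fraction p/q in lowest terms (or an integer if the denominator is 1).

Answer: 123012781/268435456

Derivation:
Count via complement. Let g(t,s) = #length-t paths at position s with S_1..S_t all ≠ 4.
g(t,s) = g(t-1,s-1) + g(t-1,s+1) for s ≠ 4; g(t,4) = 0.
t=0: g(0,0)=1
t=1: g(1,-1)=1 g(1,1)=1
t=2: g(2,-2)=1 g(2,0)=2 g(2,2)=1
t=3: g(3,-3)=1 g(3,-1)=3 g(3,1)=3 g(3,3)=1
t=4: g(4,-4)=1 g(4,-2)=4 g(4,0)=6 g(4,2)=4
t=5: g(5,-5)=1 g(5,-3)=5 g(5,-1)=10 g(5,1)=10 g(5,3)=4
t=6: g(6,-6)=1 g(6,-4)=6 g(6,-2)=15 g(6,0)=20 g(6,2)=14
t=7: g(7,-7)=1 g(7,-5)=7 g(7,-3)=21 g(7,-1)=35 g(7,1)=34 g(7,3)=14
t=8: g(8,-8)=1 g(8,-6)=8 g(8,-4)=28 g(8,-2)=56 g(8,0)=69 g(8,2)=48
t=9: g(9,-9)=1 g(9,-7)=9 g(9,-5)=36 g(9,-3)=84 g(9,-1)=125 g(9,1)=117 g(9,3)=48
t=10: g(10,-10)=1 g(10,-8)=10 g(10,-6)=45 g(10,-4)=120 g(10,-2)=209 g(10,0)=242 g(10,2)=165
t=11: g(11,-11)=1 g(11,-9)=11 g(11,-7)=55 g(11,-5)=165 g(11,-3)=329 g(11,-1)=451 g(11,1)=407 g(11,3)=165
t=12: g(12,-12)=1 g(12,-10)=12 g(12,-8)=66 g(12,-6)=220 g(12,-4)=494 g(12,-2)=780 g(12,0)=858 g(12,2)=572
t=13: g(13,-13)=1 g(13,-11)=13 g(13,-9)=78 g(13,-7)=286 g(13,-5)=714 g(13,-3)=1274 g(13,-1)=1638 g(13,1)=1430 g(13,3)=572
t=14: g(14,-14)=1 g(14,-12)=14 g(14,-10)=91 g(14,-8)=364 g(14,-6)=1000 g(14,-4)=1988 g(14,-2)=2912 g(14,0)=3068 g(14,2)=2002
t=15: g(15,-15)=1 g(15,-13)=15 g(15,-11)=105 g(15,-9)=455 g(15,-7)=1364 g(15,-5)=2988 g(15,-3)=4900 g(15,-1)=5980 g(15,1)=5070 g(15,3)=2002
t=16: g(16,-16)=1 g(16,-14)=16 g(16,-12)=120 g(16,-10)=560 g(16,-8)=1819 g(16,-6)=4352 g(16,-4)=7888 g(16,-2)=10880 g(16,0)=11050 g(16,2)=7072
t=17: g(17,-17)=1 g(17,-15)=17 g(17,-13)=136 g(17,-11)=680 g(17,-9)=2379 g(17,-7)=6171 g(17,-5)=12240 g(17,-3)=18768 g(17,-1)=21930 g(17,1)=18122 g(17,3)=7072
t=18: g(18,-18)=1 g(18,-16)=18 g(18,-14)=153 g(18,-12)=816 g(18,-10)=3059 g(18,-8)=8550 g(18,-6)=18411 g(18,-4)=31008 g(18,-2)=40698 g(18,0)=40052 g(18,2)=25194
t=19: g(19,-19)=1 g(19,-17)=19 g(19,-15)=171 g(19,-13)=969 g(19,-11)=3875 g(19,-9)=11609 g(19,-7)=26961 g(19,-5)=49419 g(19,-3)=71706 g(19,-1)=80750 g(19,1)=65246 g(19,3)=25194
t=20: g(20,-20)=1 g(20,-18)=20 g(20,-16)=190 g(20,-14)=1140 g(20,-12)=4844 g(20,-10)=15484 g(20,-8)=38570 g(20,-6)=76380 g(20,-4)=121125 g(20,-2)=152456 g(20,0)=145996 g(20,2)=90440
t=21: g(21,-21)=1 g(21,-19)=21 g(21,-17)=210 g(21,-15)=1330 g(21,-13)=5984 g(21,-11)=20328 g(21,-9)=54054 g(21,-7)=114950 g(21,-5)=197505 g(21,-3)=273581 g(21,-1)=298452 g(21,1)=236436 g(21,3)=90440
t=22: g(22,-22)=1 g(22,-20)=22 g(22,-18)=231 g(22,-16)=1540 g(22,-14)=7314 g(22,-12)=26312 g(22,-10)=74382 g(22,-8)=169004 g(22,-6)=312455 g(22,-4)=471086 g(22,-2)=572033 g(22,0)=534888 g(22,2)=326876
t=23: g(23,-23)=1 g(23,-21)=23 g(23,-19)=253 g(23,-17)=1771 g(23,-15)=8854 g(23,-13)=33626 g(23,-11)=100694 g(23,-9)=243386 g(23,-7)=481459 g(23,-5)=783541 g(23,-3)=1043119 g(23,-1)=1106921 g(23,1)=861764 g(23,3)=326876
t=24: g(24,-24)=1 g(24,-22)=24 g(24,-20)=276 g(24,-18)=2024 g(24,-16)=10625 g(24,-14)=42480 g(24,-12)=134320 g(24,-10)=344080 g(24,-8)=724845 g(24,-6)=1265000 g(24,-4)=1826660 g(24,-2)=2150040 g(24,0)=1968685 g(24,2)=1188640
t=25: g(25,-25)=1 g(25,-23)=25 g(25,-21)=300 g(25,-19)=2300 g(25,-17)=12649 g(25,-15)=53105 g(25,-13)=176800 g(25,-11)=478400 g(25,-9)=1068925 g(25,-7)=1989845 g(25,-5)=3091660 g(25,-3)=3976700 g(25,-1)=4118725 g(25,1)=3157325 g(25,3)=1188640
t=26: g(26,-26)=1 g(26,-24)=26 g(26,-22)=325 g(26,-20)=2600 g(26,-18)=14949 g(26,-16)=65754 g(26,-14)=229905 g(26,-12)=655200 g(26,-10)=1547325 g(26,-8)=3058770 g(26,-6)=5081505 g(26,-4)=7068360 g(26,-2)=8095425 g(26,0)=7276050 g(26,2)=4345965
t=27: g(27,-27)=1 g(27,-25)=27 g(27,-23)=351 g(27,-21)=2925 g(27,-19)=17549 g(27,-17)=80703 g(27,-15)=295659 g(27,-13)=885105 g(27,-11)=2202525 g(27,-9)=4606095 g(27,-7)=8140275 g(27,-5)=12149865 g(27,-3)=15163785 g(27,-1)=15371475 g(27,1)=11622015 g(27,3)=4345965
t=28: g(28,-28)=1 g(28,-26)=28 g(28,-24)=378 g(28,-22)=3276 g(28,-20)=20474 g(28,-18)=98252 g(28,-16)=376362 g(28,-14)=1180764 g(28,-12)=3087630 g(28,-10)=6808620 g(28,-8)=12746370 g(28,-6)=20290140 g(28,-4)=27313650 g(28,-2)=30535260 g(28,0)=26993490 g(28,2)=15967980
t=29: g(29,-29)=1 g(29,-27)=29 g(29,-25)=406 g(29,-23)=3654 g(29,-21)=23750 g(29,-19)=118726 g(29,-17)=474614 g(29,-15)=1557126 g(29,-13)=4268394 g(29,-11)=9896250 g(29,-9)=19554990 g(29,-7)=33036510 g(29,-5)=47603790 g(29,-3)=57848910 g(29,-1)=57528750 g(29,1)=42961470 g(29,3)=15967980
Paths never hitting 4: Σ_s g(29,s) = 290845350
Paths hitting 4: 2^29 - 290845350 = 246025562
P = 246025562/536870912 = 123012781/268435456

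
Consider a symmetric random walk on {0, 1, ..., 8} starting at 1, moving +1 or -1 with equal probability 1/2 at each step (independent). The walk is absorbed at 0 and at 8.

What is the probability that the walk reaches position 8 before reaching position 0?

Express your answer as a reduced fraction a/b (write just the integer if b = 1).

Answer: 1/8

Derivation:
Symmetric walk (p = 1/2): the harmonic-function argument gives P(hit 8 before 0 | start at 1) = a/N.
P = 1/8 = 1/8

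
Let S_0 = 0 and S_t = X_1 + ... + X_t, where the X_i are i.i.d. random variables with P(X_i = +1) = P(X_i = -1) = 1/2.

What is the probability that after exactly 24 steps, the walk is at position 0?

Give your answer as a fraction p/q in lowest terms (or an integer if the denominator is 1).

To return to 0 after 24 steps: need exactly 12 steps of +1 and 12 of -1.
Favorable paths: C(24,12) = 2704156
Total paths: 2^24 = 16777216
P = 2704156/16777216 = 676039/4194304

Answer: 676039/4194304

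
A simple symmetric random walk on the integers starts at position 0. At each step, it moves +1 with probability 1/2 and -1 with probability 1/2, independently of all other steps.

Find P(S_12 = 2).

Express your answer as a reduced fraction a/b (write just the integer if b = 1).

Answer: 99/512

Derivation:
To reach position 2 after 12 steps: need 7 steps of +1 and 5 of -1.
Favorable paths: C(12,7) = 792
Total paths: 2^12 = 4096
P = 792/4096 = 99/512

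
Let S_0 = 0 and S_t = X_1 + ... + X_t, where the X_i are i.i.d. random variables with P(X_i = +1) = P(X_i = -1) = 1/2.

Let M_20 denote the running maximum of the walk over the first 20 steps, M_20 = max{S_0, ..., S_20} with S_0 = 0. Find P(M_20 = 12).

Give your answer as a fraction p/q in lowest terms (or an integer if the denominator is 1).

Answer: 4845/1048576

Derivation:
Let M_20 = max(S_0,...,S_20). Use the reflection principle: for j ≥ 1, #{paths with M_20 ≥ j} = #{S_20 ≥ j} + #{S_20 ≥ j+1}.
By reflection, #{M_20 ≥ 12} = #{S_20 ≥ 12} + #{S_20 ≥ 13} = 6196 + 1351 = 7547.
#{M_20 ≥ 13} = #{S_20 ≥ 13} + #{S_20 ≥ 14} = 1351 + 1351 = 2702.
#{M_20 = 12} = 7547 - 2702 = 4845.
P(M_20 = 12) = 4845/1048576 = 4845/1048576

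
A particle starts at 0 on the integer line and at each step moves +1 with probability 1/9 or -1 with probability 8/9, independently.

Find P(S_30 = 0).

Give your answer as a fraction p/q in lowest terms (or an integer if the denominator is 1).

To reach position 0 after 30 steps: need 15 steps of +1 and 15 steps of -1.
Number of such sequences: C(30,15) = 155117520
Each has probability (1/9)^15 · (8/9)^15 = 35184372088832/42391158275216203514294433201
P = 155117520 · 35184372088832/42391158275216203514294433201 = 606412504575204392960/4710128697246244834921603689

Answer: 606412504575204392960/4710128697246244834921603689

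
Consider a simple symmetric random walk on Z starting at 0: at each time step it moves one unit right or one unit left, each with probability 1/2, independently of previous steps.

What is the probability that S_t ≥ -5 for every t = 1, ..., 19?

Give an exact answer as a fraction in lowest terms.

Answer: 54587/65536

Derivation:
Let f(t,s) = #length-t paths at position s with S_1..S_t all ≥ -5.
f(t,s) = f(t-1,s-1) + f(t-1,s+1) for s ≥ -5; f(t,s) = 0 for s < -5.
t=0: f(0,0)=1
t=1: f(1,-1)=1 f(1,1)=1
t=2: f(2,-2)=1 f(2,0)=2 f(2,2)=1
t=3: f(3,-3)=1 f(3,-1)=3 f(3,1)=3 f(3,3)=1
t=4: f(4,-4)=1 f(4,-2)=4 f(4,0)=6 f(4,2)=4 f(4,4)=1
t=5: f(5,-5)=1 f(5,-3)=5 f(5,-1)=10 f(5,1)=10 f(5,3)=5 f(5,5)=1
t=6: f(6,-4)=6 f(6,-2)=15 f(6,0)=20 f(6,2)=15 f(6,4)=6 f(6,6)=1
t=7: f(7,-5)=6 f(7,-3)=21 f(7,-1)=35 f(7,1)=35 f(7,3)=21 f(7,5)=7 f(7,7)=1
t=8: f(8,-4)=27 f(8,-2)=56 f(8,0)=70 f(8,2)=56 f(8,4)=28 f(8,6)=8 f(8,8)=1
t=9: f(9,-5)=27 f(9,-3)=83 f(9,-1)=126 f(9,1)=126 f(9,3)=84 f(9,5)=36 f(9,7)=9 f(9,9)=1
t=10: f(10,-4)=110 f(10,-2)=209 f(10,0)=252 f(10,2)=210 f(10,4)=120 f(10,6)=45 f(10,8)=10 f(10,10)=1
t=11: f(11,-5)=110 f(11,-3)=319 f(11,-1)=461 f(11,1)=462 f(11,3)=330 f(11,5)=165 f(11,7)=55 f(11,9)=11 f(11,11)=1
t=12: f(12,-4)=429 f(12,-2)=780 f(12,0)=923 f(12,2)=792 f(12,4)=495 f(12,6)=220 f(12,8)=66 f(12,10)=12 f(12,12)=1
t=13: f(13,-5)=429 f(13,-3)=1209 f(13,-1)=1703 f(13,1)=1715 f(13,3)=1287 f(13,5)=715 f(13,7)=286 f(13,9)=78 f(13,11)=13 f(13,13)=1
t=14: f(14,-4)=1638 f(14,-2)=2912 f(14,0)=3418 f(14,2)=3002 f(14,4)=2002 f(14,6)=1001 f(14,8)=364 f(14,10)=91 f(14,12)=14 f(14,14)=1
t=15: f(15,-5)=1638 f(15,-3)=4550 f(15,-1)=6330 f(15,1)=6420 f(15,3)=5004 f(15,5)=3003 f(15,7)=1365 f(15,9)=455 f(15,11)=105 f(15,13)=15 f(15,15)=1
t=16: f(16,-4)=6188 f(16,-2)=10880 f(16,0)=12750 f(16,2)=11424 f(16,4)=8007 f(16,6)=4368 f(16,8)=1820 f(16,10)=560 f(16,12)=120 f(16,14)=16 f(16,16)=1
t=17: f(17,-5)=6188 f(17,-3)=17068 f(17,-1)=23630 f(17,1)=24174 f(17,3)=19431 f(17,5)=12375 f(17,7)=6188 f(17,9)=2380 f(17,11)=680 f(17,13)=136 f(17,15)=17 f(17,17)=1
t=18: f(18,-4)=23256 f(18,-2)=40698 f(18,0)=47804 f(18,2)=43605 f(18,4)=31806 f(18,6)=18563 f(18,8)=8568 f(18,10)=3060 f(18,12)=816 f(18,14)=153 f(18,16)=18 f(18,18)=1
t=19: f(19,-5)=23256 f(19,-3)=63954 f(19,-1)=88502 f(19,1)=91409 f(19,3)=75411 f(19,5)=50369 f(19,7)=27131 f(19,9)=11628 f(19,11)=3876 f(19,13)=969 f(19,15)=171 f(19,17)=19 f(19,19)=1
Σ_s f(19,s) = 436696
P = 436696/524288 = 54587/65536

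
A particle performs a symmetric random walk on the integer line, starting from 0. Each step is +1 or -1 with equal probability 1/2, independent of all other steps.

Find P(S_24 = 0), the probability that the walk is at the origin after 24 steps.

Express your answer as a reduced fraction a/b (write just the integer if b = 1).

Answer: 676039/4194304

Derivation:
To return to 0 after 24 steps: need exactly 12 steps of +1 and 12 of -1.
Favorable paths: C(24,12) = 2704156
Total paths: 2^24 = 16777216
P = 2704156/16777216 = 676039/4194304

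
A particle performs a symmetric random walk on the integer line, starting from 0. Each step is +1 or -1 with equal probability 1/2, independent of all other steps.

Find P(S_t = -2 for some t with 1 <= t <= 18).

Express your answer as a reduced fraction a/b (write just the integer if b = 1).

Count via complement. Let g(t,s) = #length-t paths at position s with S_1..S_t all ≠ -2.
g(t,s) = g(t-1,s-1) + g(t-1,s+1) for s ≠ -2; g(t,-2) = 0.
t=0: g(0,0)=1
t=1: g(1,-1)=1 g(1,1)=1
t=2: g(2,0)=2 g(2,2)=1
t=3: g(3,-1)=2 g(3,1)=3 g(3,3)=1
t=4: g(4,0)=5 g(4,2)=4 g(4,4)=1
t=5: g(5,-1)=5 g(5,1)=9 g(5,3)=5 g(5,5)=1
t=6: g(6,0)=14 g(6,2)=14 g(6,4)=6 g(6,6)=1
t=7: g(7,-1)=14 g(7,1)=28 g(7,3)=20 g(7,5)=7 g(7,7)=1
t=8: g(8,0)=42 g(8,2)=48 g(8,4)=27 g(8,6)=8 g(8,8)=1
t=9: g(9,-1)=42 g(9,1)=90 g(9,3)=75 g(9,5)=35 g(9,7)=9 g(9,9)=1
t=10: g(10,0)=132 g(10,2)=165 g(10,4)=110 g(10,6)=44 g(10,8)=10 g(10,10)=1
t=11: g(11,-1)=132 g(11,1)=297 g(11,3)=275 g(11,5)=154 g(11,7)=54 g(11,9)=11 g(11,11)=1
t=12: g(12,0)=429 g(12,2)=572 g(12,4)=429 g(12,6)=208 g(12,8)=65 g(12,10)=12 g(12,12)=1
t=13: g(13,-1)=429 g(13,1)=1001 g(13,3)=1001 g(13,5)=637 g(13,7)=273 g(13,9)=77 g(13,11)=13 g(13,13)=1
t=14: g(14,0)=1430 g(14,2)=2002 g(14,4)=1638 g(14,6)=910 g(14,8)=350 g(14,10)=90 g(14,12)=14 g(14,14)=1
t=15: g(15,-1)=1430 g(15,1)=3432 g(15,3)=3640 g(15,5)=2548 g(15,7)=1260 g(15,9)=440 g(15,11)=104 g(15,13)=15 g(15,15)=1
t=16: g(16,0)=4862 g(16,2)=7072 g(16,4)=6188 g(16,6)=3808 g(16,8)=1700 g(16,10)=544 g(16,12)=119 g(16,14)=16 g(16,16)=1
t=17: g(17,-1)=4862 g(17,1)=11934 g(17,3)=13260 g(17,5)=9996 g(17,7)=5508 g(17,9)=2244 g(17,11)=663 g(17,13)=135 g(17,15)=17 g(17,17)=1
t=18: g(18,0)=16796 g(18,2)=25194 g(18,4)=23256 g(18,6)=15504 g(18,8)=7752 g(18,10)=2907 g(18,12)=798 g(18,14)=152 g(18,16)=18 g(18,18)=1
Paths never hitting -2: Σ_s g(18,s) = 92378
Paths hitting -2: 2^18 - 92378 = 169766
P = 169766/262144 = 84883/131072

Answer: 84883/131072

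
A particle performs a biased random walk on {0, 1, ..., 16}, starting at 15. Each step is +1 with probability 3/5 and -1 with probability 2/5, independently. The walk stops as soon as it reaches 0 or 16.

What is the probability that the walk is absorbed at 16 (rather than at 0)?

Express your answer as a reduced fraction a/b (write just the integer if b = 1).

Biased walk: p = 3/5, q = 2/5, r = q/p = 2/3
Gambler's ruin: P(hit 16 before 0 | start at 15) = (1 - r^a)/(1 - r^N)
r^15 = 32768/14348907; r^16 = 65536/43046721
P = (1 - 32768/14348907) / (1 - 65536/43046721) = 14316139/14348907 / 42981185/43046721 = 42948417/42981185

Answer: 42948417/42981185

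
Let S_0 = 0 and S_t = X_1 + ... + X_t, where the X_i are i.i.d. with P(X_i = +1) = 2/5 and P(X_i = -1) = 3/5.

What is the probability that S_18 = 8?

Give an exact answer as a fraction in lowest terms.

To reach position 8 after 18 steps: need 13 steps of +1 and 5 steps of -1.
Number of such sequences: C(18,13) = 8568
Each has probability (2/5)^13 · (3/5)^5 = 1990656/3814697265625
P = 8568 · 1990656/3814697265625 = 17055940608/3814697265625

Answer: 17055940608/3814697265625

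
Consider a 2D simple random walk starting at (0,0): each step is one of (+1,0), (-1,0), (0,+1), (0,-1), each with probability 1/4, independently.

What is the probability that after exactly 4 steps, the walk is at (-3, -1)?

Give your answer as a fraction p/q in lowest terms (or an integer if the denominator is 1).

Answer: 1/64

Derivation:
Let h be the number of horizontal steps (so 4-h are vertical). To end at (-3,-1) need (h-3)/2 right-steps and ((4-h)-1)/2 up-steps.
Sum over h with 3 ≤ h ≤ 3, h ≡ 1 (mod 2), 4-h ≡ 1 (mod 2):
h=3: C(4,3)·C(3,0)·C(1,0) = 4·1·1 = 4
Total favorable: 4
Total paths: 4^4 = 256
P = 4/256 = 1/64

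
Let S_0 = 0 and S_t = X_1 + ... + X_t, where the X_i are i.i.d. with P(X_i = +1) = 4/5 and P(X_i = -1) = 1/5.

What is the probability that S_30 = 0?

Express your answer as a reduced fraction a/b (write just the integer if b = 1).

Answer: 33311233771831296/186264514923095703125

Derivation:
To be at 0 after 30 steps: need exactly 15 steps of +1 and 15 of -1.
Number of such sequences: C(30,15) = 155117520
Each has probability (4/5)^15 · (1/5)^15 = 1073741824/931322574615478515625
P = 155117520 · 1073741824/931322574615478515625 = 33311233771831296/186264514923095703125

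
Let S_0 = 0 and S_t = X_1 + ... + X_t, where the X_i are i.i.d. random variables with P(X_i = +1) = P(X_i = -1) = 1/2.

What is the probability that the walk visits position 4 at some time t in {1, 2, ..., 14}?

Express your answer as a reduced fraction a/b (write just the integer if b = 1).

Count via complement. Let g(t,s) = #length-t paths at position s with S_1..S_t all ≠ 4.
g(t,s) = g(t-1,s-1) + g(t-1,s+1) for s ≠ 4; g(t,4) = 0.
t=0: g(0,0)=1
t=1: g(1,-1)=1 g(1,1)=1
t=2: g(2,-2)=1 g(2,0)=2 g(2,2)=1
t=3: g(3,-3)=1 g(3,-1)=3 g(3,1)=3 g(3,3)=1
t=4: g(4,-4)=1 g(4,-2)=4 g(4,0)=6 g(4,2)=4
t=5: g(5,-5)=1 g(5,-3)=5 g(5,-1)=10 g(5,1)=10 g(5,3)=4
t=6: g(6,-6)=1 g(6,-4)=6 g(6,-2)=15 g(6,0)=20 g(6,2)=14
t=7: g(7,-7)=1 g(7,-5)=7 g(7,-3)=21 g(7,-1)=35 g(7,1)=34 g(7,3)=14
t=8: g(8,-8)=1 g(8,-6)=8 g(8,-4)=28 g(8,-2)=56 g(8,0)=69 g(8,2)=48
t=9: g(9,-9)=1 g(9,-7)=9 g(9,-5)=36 g(9,-3)=84 g(9,-1)=125 g(9,1)=117 g(9,3)=48
t=10: g(10,-10)=1 g(10,-8)=10 g(10,-6)=45 g(10,-4)=120 g(10,-2)=209 g(10,0)=242 g(10,2)=165
t=11: g(11,-11)=1 g(11,-9)=11 g(11,-7)=55 g(11,-5)=165 g(11,-3)=329 g(11,-1)=451 g(11,1)=407 g(11,3)=165
t=12: g(12,-12)=1 g(12,-10)=12 g(12,-8)=66 g(12,-6)=220 g(12,-4)=494 g(12,-2)=780 g(12,0)=858 g(12,2)=572
t=13: g(13,-13)=1 g(13,-11)=13 g(13,-9)=78 g(13,-7)=286 g(13,-5)=714 g(13,-3)=1274 g(13,-1)=1638 g(13,1)=1430 g(13,3)=572
t=14: g(14,-14)=1 g(14,-12)=14 g(14,-10)=91 g(14,-8)=364 g(14,-6)=1000 g(14,-4)=1988 g(14,-2)=2912 g(14,0)=3068 g(14,2)=2002
Paths never hitting 4: Σ_s g(14,s) = 11440
Paths hitting 4: 2^14 - 11440 = 4944
P = 4944/16384 = 309/1024

Answer: 309/1024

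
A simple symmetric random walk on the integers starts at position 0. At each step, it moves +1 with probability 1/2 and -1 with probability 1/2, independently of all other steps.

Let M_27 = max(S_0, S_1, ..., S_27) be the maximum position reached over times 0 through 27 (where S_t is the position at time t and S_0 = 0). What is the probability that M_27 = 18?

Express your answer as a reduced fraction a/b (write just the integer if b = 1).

Answer: 8775/67108864

Derivation:
Let M_27 = max(S_0,...,S_27). Use the reflection principle: for j ≥ 1, #{paths with M_27 ≥ j} = #{S_27 ≥ j} + #{S_27 ≥ j+1}.
By reflection, #{M_27 ≥ 18} = #{S_27 ≥ 18} + #{S_27 ≥ 19} = 20854 + 20854 = 41708.
#{M_27 ≥ 19} = #{S_27 ≥ 19} + #{S_27 ≥ 20} = 20854 + 3304 = 24158.
#{M_27 = 18} = 41708 - 24158 = 17550.
P(M_27 = 18) = 17550/134217728 = 8775/67108864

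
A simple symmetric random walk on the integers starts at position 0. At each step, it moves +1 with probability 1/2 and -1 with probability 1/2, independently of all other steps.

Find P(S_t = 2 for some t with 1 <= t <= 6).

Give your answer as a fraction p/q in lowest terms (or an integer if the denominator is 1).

Answer: 29/64

Derivation:
Count via complement. Let g(t,s) = #length-t paths at position s with S_1..S_t all ≠ 2.
g(t,s) = g(t-1,s-1) + g(t-1,s+1) for s ≠ 2; g(t,2) = 0.
t=0: g(0,0)=1
t=1: g(1,-1)=1 g(1,1)=1
t=2: g(2,-2)=1 g(2,0)=2
t=3: g(3,-3)=1 g(3,-1)=3 g(3,1)=2
t=4: g(4,-4)=1 g(4,-2)=4 g(4,0)=5
t=5: g(5,-5)=1 g(5,-3)=5 g(5,-1)=9 g(5,1)=5
t=6: g(6,-6)=1 g(6,-4)=6 g(6,-2)=14 g(6,0)=14
Paths never hitting 2: Σ_s g(6,s) = 35
Paths hitting 2: 2^6 - 35 = 29
P = 29/64 = 29/64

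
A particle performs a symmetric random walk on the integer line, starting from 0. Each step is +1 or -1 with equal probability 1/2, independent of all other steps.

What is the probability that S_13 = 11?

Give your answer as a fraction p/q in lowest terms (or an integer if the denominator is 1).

To reach position 11 after 13 steps: need 12 steps of +1 and 1 of -1.
Favorable paths: C(13,12) = 13
Total paths: 2^13 = 8192
P = 13/8192 = 13/8192

Answer: 13/8192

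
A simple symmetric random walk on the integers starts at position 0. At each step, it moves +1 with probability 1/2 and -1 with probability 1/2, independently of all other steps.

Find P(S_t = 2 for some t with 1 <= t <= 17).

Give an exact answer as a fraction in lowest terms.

Count via complement. Let g(t,s) = #length-t paths at position s with S_1..S_t all ≠ 2.
g(t,s) = g(t-1,s-1) + g(t-1,s+1) for s ≠ 2; g(t,2) = 0.
t=0: g(0,0)=1
t=1: g(1,-1)=1 g(1,1)=1
t=2: g(2,-2)=1 g(2,0)=2
t=3: g(3,-3)=1 g(3,-1)=3 g(3,1)=2
t=4: g(4,-4)=1 g(4,-2)=4 g(4,0)=5
t=5: g(5,-5)=1 g(5,-3)=5 g(5,-1)=9 g(5,1)=5
t=6: g(6,-6)=1 g(6,-4)=6 g(6,-2)=14 g(6,0)=14
t=7: g(7,-7)=1 g(7,-5)=7 g(7,-3)=20 g(7,-1)=28 g(7,1)=14
t=8: g(8,-8)=1 g(8,-6)=8 g(8,-4)=27 g(8,-2)=48 g(8,0)=42
t=9: g(9,-9)=1 g(9,-7)=9 g(9,-5)=35 g(9,-3)=75 g(9,-1)=90 g(9,1)=42
t=10: g(10,-10)=1 g(10,-8)=10 g(10,-6)=44 g(10,-4)=110 g(10,-2)=165 g(10,0)=132
t=11: g(11,-11)=1 g(11,-9)=11 g(11,-7)=54 g(11,-5)=154 g(11,-3)=275 g(11,-1)=297 g(11,1)=132
t=12: g(12,-12)=1 g(12,-10)=12 g(12,-8)=65 g(12,-6)=208 g(12,-4)=429 g(12,-2)=572 g(12,0)=429
t=13: g(13,-13)=1 g(13,-11)=13 g(13,-9)=77 g(13,-7)=273 g(13,-5)=637 g(13,-3)=1001 g(13,-1)=1001 g(13,1)=429
t=14: g(14,-14)=1 g(14,-12)=14 g(14,-10)=90 g(14,-8)=350 g(14,-6)=910 g(14,-4)=1638 g(14,-2)=2002 g(14,0)=1430
t=15: g(15,-15)=1 g(15,-13)=15 g(15,-11)=104 g(15,-9)=440 g(15,-7)=1260 g(15,-5)=2548 g(15,-3)=3640 g(15,-1)=3432 g(15,1)=1430
t=16: g(16,-16)=1 g(16,-14)=16 g(16,-12)=119 g(16,-10)=544 g(16,-8)=1700 g(16,-6)=3808 g(16,-4)=6188 g(16,-2)=7072 g(16,0)=4862
t=17: g(17,-17)=1 g(17,-15)=17 g(17,-13)=135 g(17,-11)=663 g(17,-9)=2244 g(17,-7)=5508 g(17,-5)=9996 g(17,-3)=13260 g(17,-1)=11934 g(17,1)=4862
Paths never hitting 2: Σ_s g(17,s) = 48620
Paths hitting 2: 2^17 - 48620 = 82452
P = 82452/131072 = 20613/32768

Answer: 20613/32768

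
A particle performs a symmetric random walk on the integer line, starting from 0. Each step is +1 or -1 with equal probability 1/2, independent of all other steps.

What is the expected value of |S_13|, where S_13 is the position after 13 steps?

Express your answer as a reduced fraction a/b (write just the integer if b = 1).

Answer: 3003/1024

Derivation:
S_13 takes values m ≡ 1 (mod 2) with |m| ≤ 13; P(S_13=m) = C(13,(13+m)/2)/2^13.
Total paths: 2^13 = 8192
Distribution: P(S=-13)=1/8192, P(S=-11)=13/8192, P(S=-9)=78/8192, P(S=-7)=286/8192, P(S=-5)=715/8192, P(S=-3)=1287/8192, P(S=-1)=1716/8192, P(S=1)=1716/8192, P(S=3)=1287/8192, P(S=5)=715/8192, P(S=7)=286/8192, P(S=9)=78/8192, P(S=11)=13/8192, P(S=13)=1/8192
E[|S_13|] = Σ_m |m|·P(S_13=m) = 24024/8192 = 3003/1024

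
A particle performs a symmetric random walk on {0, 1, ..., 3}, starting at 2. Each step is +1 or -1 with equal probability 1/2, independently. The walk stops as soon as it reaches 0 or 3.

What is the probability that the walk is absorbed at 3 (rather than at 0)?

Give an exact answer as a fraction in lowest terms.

Answer: 2/3

Derivation:
Symmetric walk (p = 1/2): the harmonic-function argument gives P(hit 3 before 0 | start at 2) = a/N.
P = 2/3 = 2/3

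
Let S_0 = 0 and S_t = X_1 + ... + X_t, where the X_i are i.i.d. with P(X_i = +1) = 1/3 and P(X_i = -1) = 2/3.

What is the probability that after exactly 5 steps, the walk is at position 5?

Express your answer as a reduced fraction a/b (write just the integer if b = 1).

To reach position 5 after 5 steps: need 5 steps of +1 and 0 steps of -1.
Number of such sequences: C(5,5) = 1
Each has probability (1/3)^5 · (2/3)^0 = 1/243
P = 1 · 1/243 = 1/243

Answer: 1/243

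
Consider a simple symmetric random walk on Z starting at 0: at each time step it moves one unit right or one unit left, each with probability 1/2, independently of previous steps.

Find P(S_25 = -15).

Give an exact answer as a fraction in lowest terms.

Answer: 26565/16777216

Derivation:
To reach position -15 after 25 steps: need 5 steps of +1 and 20 of -1.
Favorable paths: C(25,5) = 53130
Total paths: 2^25 = 33554432
P = 53130/33554432 = 26565/16777216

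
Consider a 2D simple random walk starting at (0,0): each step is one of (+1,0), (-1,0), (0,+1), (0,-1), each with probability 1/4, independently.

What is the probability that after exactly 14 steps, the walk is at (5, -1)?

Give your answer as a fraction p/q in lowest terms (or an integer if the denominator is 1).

Answer: 1002001/134217728

Derivation:
Let h be the number of horizontal steps (so 14-h are vertical). To end at (5,-1) need (h+5)/2 right-steps and ((14-h)-1)/2 up-steps.
Sum over h with 5 ≤ h ≤ 13, h ≡ 1 (mod 2), 14-h ≡ 1 (mod 2):
h=5: C(14,5)·C(5,5)·C(9,4) = 2002·1·126 = 252252
h=7: C(14,7)·C(7,6)·C(7,3) = 3432·7·35 = 840840
h=9: C(14,9)·C(9,7)·C(5,2) = 2002·36·10 = 720720
h=11: C(14,11)·C(11,8)·C(3,1) = 364·165·3 = 180180
h=13: C(14,13)·C(13,9)·C(1,0) = 14·715·1 = 10010
Total favorable: 2004002
Total paths: 4^14 = 268435456
P = 2004002/268435456 = 1002001/134217728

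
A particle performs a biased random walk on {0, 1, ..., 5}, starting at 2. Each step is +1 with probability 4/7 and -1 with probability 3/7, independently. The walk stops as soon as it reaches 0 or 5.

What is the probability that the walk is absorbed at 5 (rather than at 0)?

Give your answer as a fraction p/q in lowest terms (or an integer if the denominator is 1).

Answer: 448/781

Derivation:
Biased walk: p = 4/7, q = 3/7, r = q/p = 3/4
Gambler's ruin: P(hit 5 before 0 | start at 2) = (1 - r^a)/(1 - r^N)
r^2 = 9/16; r^5 = 243/1024
P = (1 - 9/16) / (1 - 243/1024) = 7/16 / 781/1024 = 448/781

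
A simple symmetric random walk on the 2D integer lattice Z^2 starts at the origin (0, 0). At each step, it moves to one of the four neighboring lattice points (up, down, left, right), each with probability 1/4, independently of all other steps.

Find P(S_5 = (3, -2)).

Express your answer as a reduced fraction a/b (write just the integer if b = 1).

Answer: 5/512

Derivation:
Let h be the number of horizontal steps (so 5-h are vertical). To end at (3,-2) need (h+3)/2 right-steps and ((5-h)-2)/2 up-steps.
Sum over h with 3 ≤ h ≤ 3, h ≡ 1 (mod 2), 5-h ≡ 0 (mod 2):
h=3: C(5,3)·C(3,3)·C(2,0) = 10·1·1 = 10
Total favorable: 10
Total paths: 4^5 = 1024
P = 10/1024 = 5/512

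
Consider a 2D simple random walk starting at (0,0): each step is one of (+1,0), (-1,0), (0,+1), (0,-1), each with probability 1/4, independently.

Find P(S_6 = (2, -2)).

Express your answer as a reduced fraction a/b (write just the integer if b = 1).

Let h be the number of horizontal steps (so 6-h are vertical). To end at (2,-2) need (h+2)/2 right-steps and ((6-h)-2)/2 up-steps.
Sum over h with 2 ≤ h ≤ 4, h ≡ 0 (mod 2), 6-h ≡ 0 (mod 2):
h=2: C(6,2)·C(2,2)·C(4,1) = 15·1·4 = 60
h=4: C(6,4)·C(4,3)·C(2,0) = 15·4·1 = 60
Total favorable: 120
Total paths: 4^6 = 4096
P = 120/4096 = 15/512

Answer: 15/512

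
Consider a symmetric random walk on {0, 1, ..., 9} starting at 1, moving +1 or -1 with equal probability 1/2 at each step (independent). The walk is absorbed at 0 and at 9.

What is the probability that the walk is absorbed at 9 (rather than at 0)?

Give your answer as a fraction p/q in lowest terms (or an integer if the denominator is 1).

Answer: 1/9

Derivation:
Symmetric walk (p = 1/2): the harmonic-function argument gives P(hit 9 before 0 | start at 1) = a/N.
P = 1/9 = 1/9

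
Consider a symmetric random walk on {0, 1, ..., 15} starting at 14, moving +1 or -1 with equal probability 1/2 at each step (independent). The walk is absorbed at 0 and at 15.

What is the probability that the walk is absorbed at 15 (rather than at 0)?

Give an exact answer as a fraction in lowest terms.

Symmetric walk (p = 1/2): the harmonic-function argument gives P(hit 15 before 0 | start at 14) = a/N.
P = 14/15 = 14/15

Answer: 14/15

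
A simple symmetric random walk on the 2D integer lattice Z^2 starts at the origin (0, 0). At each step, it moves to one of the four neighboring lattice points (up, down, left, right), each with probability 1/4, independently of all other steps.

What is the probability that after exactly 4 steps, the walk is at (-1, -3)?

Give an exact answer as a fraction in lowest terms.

Let h be the number of horizontal steps (so 4-h are vertical). To end at (-1,-3) need (h-1)/2 right-steps and ((4-h)-3)/2 up-steps.
Sum over h with 1 ≤ h ≤ 1, h ≡ 1 (mod 2), 4-h ≡ 1 (mod 2):
h=1: C(4,1)·C(1,0)·C(3,0) = 4·1·1 = 4
Total favorable: 4
Total paths: 4^4 = 256
P = 4/256 = 1/64

Answer: 1/64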